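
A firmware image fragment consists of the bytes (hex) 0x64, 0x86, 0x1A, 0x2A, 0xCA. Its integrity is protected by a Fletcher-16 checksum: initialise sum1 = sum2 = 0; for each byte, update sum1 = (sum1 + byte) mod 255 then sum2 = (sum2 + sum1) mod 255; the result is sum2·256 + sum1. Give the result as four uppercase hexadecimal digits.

Running sums (mod 255):
  after byte 0 (0x64): sum1=100, sum2=100
  after byte 1 (0x86): sum1=234, sum2=79
  after byte 2 (0x1A): sum1=5, sum2=84
  after byte 3 (0x2A): sum1=47, sum2=131
  after byte 4 (0xCA): sum1=249, sum2=125
Checksum = sum2·256 + sum1 = 125·256 + 249 = 32249 = 0x7DF9.

7DF9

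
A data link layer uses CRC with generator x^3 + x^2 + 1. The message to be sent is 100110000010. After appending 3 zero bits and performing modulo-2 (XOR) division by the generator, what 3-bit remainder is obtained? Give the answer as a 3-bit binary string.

Append 3 zeros: 100110000010000. Divide by 1101 (XOR where the leading bit is 1):
  pos 0: 1001 XOR 1101 = 0100
  pos 1: 1001 XOR 1101 = 0100
  pos 2: 1000 XOR 1101 = 0101
  pos 3: 1010 XOR 1101 = 0111
  pos 4: 1110 XOR 1101 = 0011
  pos 6: 1100 XOR 1101 = 0001
  pos 9: 1100 XOR 1101 = 0001
Remainder (last 3 bits) = 100. This is the CRC / FCS.

100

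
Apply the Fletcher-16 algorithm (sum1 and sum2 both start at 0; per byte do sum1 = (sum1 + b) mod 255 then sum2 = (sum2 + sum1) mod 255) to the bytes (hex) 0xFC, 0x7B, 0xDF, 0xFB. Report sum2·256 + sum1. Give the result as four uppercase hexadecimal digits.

Running sums (mod 255):
  after byte 0 (0xFC): sum1=252, sum2=252
  after byte 1 (0x7B): sum1=120, sum2=117
  after byte 2 (0xDF): sum1=88, sum2=205
  after byte 3 (0xFB): sum1=84, sum2=34
Checksum = sum2·256 + sum1 = 34·256 + 84 = 8788 = 0x2254.

2254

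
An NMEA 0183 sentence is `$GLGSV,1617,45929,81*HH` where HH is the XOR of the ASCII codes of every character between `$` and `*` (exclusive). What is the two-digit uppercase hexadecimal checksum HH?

5E

XOR the ASCII codes of the payload characters:
  'G' = 0x47 → acc = 0x47
  'L' = 0x4C → acc = 0x0B
  'G' = 0x47 → acc = 0x4C
  'S' = 0x53 → acc = 0x1F
  'V' = 0x56 → acc = 0x49
  ',' = 0x2C → acc = 0x65
  '1' = 0x31 → acc = 0x54
  '6' = 0x36 → acc = 0x62
  '1' = 0x31 → acc = 0x53
  '7' = 0x37 → acc = 0x64
  ',' = 0x2C → acc = 0x48
  '4' = 0x34 → acc = 0x7C
  '5' = 0x35 → acc = 0x49
  '9' = 0x39 → acc = 0x70
  '2' = 0x32 → acc = 0x42
  '9' = 0x39 → acc = 0x7B
  ',' = 0x2C → acc = 0x57
  '8' = 0x38 → acc = 0x6F
  '1' = 0x31 → acc = 0x5E
Checksum = 0x5E.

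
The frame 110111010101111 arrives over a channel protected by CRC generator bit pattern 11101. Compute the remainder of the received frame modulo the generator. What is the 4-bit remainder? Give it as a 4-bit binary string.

Modulo-2 division of 110111010101111 by 11101:
  pos 0: 11011 XOR 11101 = 00110
  pos 2: 11010 XOR 11101 = 00111
  pos 4: 11110 XOR 11101 = 00011
  pos 7: 11101 XOR 11101 = 00000
Remainder = 0111 (nonzero — an error is detected).

0111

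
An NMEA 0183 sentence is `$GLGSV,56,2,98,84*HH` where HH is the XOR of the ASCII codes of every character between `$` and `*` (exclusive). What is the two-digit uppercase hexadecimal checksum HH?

75

XOR the ASCII codes of the payload characters:
  'G' = 0x47 → acc = 0x47
  'L' = 0x4C → acc = 0x0B
  'G' = 0x47 → acc = 0x4C
  'S' = 0x53 → acc = 0x1F
  'V' = 0x56 → acc = 0x49
  ',' = 0x2C → acc = 0x65
  '5' = 0x35 → acc = 0x50
  '6' = 0x36 → acc = 0x66
  ',' = 0x2C → acc = 0x4A
  '2' = 0x32 → acc = 0x78
  ',' = 0x2C → acc = 0x54
  '9' = 0x39 → acc = 0x6D
  '8' = 0x38 → acc = 0x55
  ',' = 0x2C → acc = 0x79
  '8' = 0x38 → acc = 0x41
  '4' = 0x34 → acc = 0x75
Checksum = 0x75.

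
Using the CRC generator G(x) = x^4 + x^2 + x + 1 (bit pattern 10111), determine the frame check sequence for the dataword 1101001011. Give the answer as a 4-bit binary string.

0101

Append 4 zeros: 11010010110000. Divide by 10111 (XOR where the leading bit is 1):
  pos 0: 11010 XOR 10111 = 01101
  pos 1: 11010 XOR 10111 = 01101
  pos 2: 11011 XOR 10111 = 01100
  pos 3: 11000 XOR 10111 = 01111
  pos 4: 11111 XOR 10111 = 01000
  pos 5: 10001 XOR 10111 = 00110
  pos 7: 11000 XOR 10111 = 01111
  pos 8: 11110 XOR 10111 = 01001
  pos 9: 10010 XOR 10111 = 00101
Remainder (last 4 bits) = 0101. This is the CRC / FCS.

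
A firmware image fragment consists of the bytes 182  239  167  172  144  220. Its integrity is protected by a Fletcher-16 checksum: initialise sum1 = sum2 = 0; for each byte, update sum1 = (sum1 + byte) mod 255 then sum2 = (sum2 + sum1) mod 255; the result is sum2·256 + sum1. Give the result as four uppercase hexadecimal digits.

Running sums (mod 255):
  after byte 0 (182): sum1=182, sum2=182
  after byte 1 (239): sum1=166, sum2=93
  after byte 2 (167): sum1=78, sum2=171
  after byte 3 (172): sum1=250, sum2=166
  after byte 4 (144): sum1=139, sum2=50
  after byte 5 (220): sum1=104, sum2=154
Checksum = sum2·256 + sum1 = 154·256 + 104 = 39528 = 0x9A68.

9A68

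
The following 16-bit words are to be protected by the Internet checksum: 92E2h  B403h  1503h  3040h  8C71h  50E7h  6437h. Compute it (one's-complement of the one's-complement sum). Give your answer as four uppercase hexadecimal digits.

One's-complement addition (fold any carry out of bit 15 back into bit 0):
  0x92E2 + 0xB403 = 0x146E5 → wrap carry → 0x46E6
  0x46E6 + 0x1503 = 0x05BE9
  0x5BE9 + 0x3040 = 0x08C29
  0x8C29 + 0x8C71 = 0x1189A → wrap carry → 0x189B
  0x189B + 0x50E7 = 0x06982
  0x6982 + 0x6437 = 0x0CDB9
One's-complement sum = 0xCDB9.
Checksum = ~0xCDB9 & 0xFFFF = 0x3246.

3246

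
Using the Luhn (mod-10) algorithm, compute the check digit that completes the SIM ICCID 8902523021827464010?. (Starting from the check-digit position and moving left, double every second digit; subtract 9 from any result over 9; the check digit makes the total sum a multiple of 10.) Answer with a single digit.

Partial digits right→left: 0 1 0 4 6 4 7 2 8 1 2 0 3 2 5 2 0 9 8
Double every second digit counting from the check-digit position (so the 1st, 3rd, 5th, ... of the partial from the right).
  doubled (with −9 where >9): 0 0 3 5 7 4 6 1 0 7 → sum 33
  kept as-is: 1 4 4 2 1 0 2 2 9 → sum 25
Total = 33 + 25 = 58.
Check digit = (10 − (58 mod 10)) mod 10 = 2.

2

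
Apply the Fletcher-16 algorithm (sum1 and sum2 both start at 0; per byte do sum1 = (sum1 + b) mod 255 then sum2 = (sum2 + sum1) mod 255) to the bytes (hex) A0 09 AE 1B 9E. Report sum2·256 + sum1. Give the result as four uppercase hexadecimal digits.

Running sums (mod 255):
  after byte 0 (A0): sum1=160, sum2=160
  after byte 1 (09): sum1=169, sum2=74
  after byte 2 (AE): sum1=88, sum2=162
  after byte 3 (1B): sum1=115, sum2=22
  after byte 4 (9E): sum1=18, sum2=40
Checksum = sum2·256 + sum1 = 40·256 + 18 = 10258 = 0x2812.

2812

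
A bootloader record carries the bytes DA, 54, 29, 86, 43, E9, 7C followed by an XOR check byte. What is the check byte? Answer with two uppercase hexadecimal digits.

F7

XOR the bytes together:
  start with 0xDA
  0xDA ⊕ 0x54 = 0x8E
  0x8E ⊕ 0x29 = 0xA7
  0xA7 ⊕ 0x86 = 0x21
  0x21 ⊕ 0x43 = 0x62
  0x62 ⊕ 0xE9 = 0x8B
  0x8B ⊕ 0x7C = 0xF7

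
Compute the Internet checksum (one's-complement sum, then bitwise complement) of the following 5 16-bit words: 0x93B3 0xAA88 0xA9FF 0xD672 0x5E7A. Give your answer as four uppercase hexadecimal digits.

E2D6

One's-complement addition (fold any carry out of bit 15 back into bit 0):
  0x93B3 + 0xAA88 = 0x13E3B → wrap carry → 0x3E3C
  0x3E3C + 0xA9FF = 0x0E83B
  0xE83B + 0xD672 = 0x1BEAD → wrap carry → 0xBEAE
  0xBEAE + 0x5E7A = 0x11D28 → wrap carry → 0x1D29
One's-complement sum = 0x1D29.
Checksum = ~0x1D29 & 0xFFFF = 0xE2D6.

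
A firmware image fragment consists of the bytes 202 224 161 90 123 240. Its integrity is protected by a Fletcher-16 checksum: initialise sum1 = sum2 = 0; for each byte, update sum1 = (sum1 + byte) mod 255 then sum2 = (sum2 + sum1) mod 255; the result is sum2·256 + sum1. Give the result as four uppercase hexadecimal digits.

A214

Running sums (mod 255):
  after byte 0 (202): sum1=202, sum2=202
  after byte 1 (224): sum1=171, sum2=118
  after byte 2 (161): sum1=77, sum2=195
  after byte 3 (90): sum1=167, sum2=107
  after byte 4 (123): sum1=35, sum2=142
  after byte 5 (240): sum1=20, sum2=162
Checksum = sum2·256 + sum1 = 162·256 + 20 = 41492 = 0xA214.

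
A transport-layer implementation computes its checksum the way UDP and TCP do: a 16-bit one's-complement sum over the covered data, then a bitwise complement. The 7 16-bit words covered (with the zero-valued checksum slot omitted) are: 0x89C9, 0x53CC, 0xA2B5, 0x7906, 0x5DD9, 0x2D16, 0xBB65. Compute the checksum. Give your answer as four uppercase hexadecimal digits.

One's-complement addition (fold any carry out of bit 15 back into bit 0):
  0x89C9 + 0x53CC = 0x0DD95
  0xDD95 + 0xA2B5 = 0x1804A → wrap carry → 0x804B
  0x804B + 0x7906 = 0x0F951
  0xF951 + 0x5DD9 = 0x1572A → wrap carry → 0x572B
  0x572B + 0x2D16 = 0x08441
  0x8441 + 0xBB65 = 0x13FA6 → wrap carry → 0x3FA7
One's-complement sum = 0x3FA7.
Checksum = ~0x3FA7 & 0xFFFF = 0xC058.

C058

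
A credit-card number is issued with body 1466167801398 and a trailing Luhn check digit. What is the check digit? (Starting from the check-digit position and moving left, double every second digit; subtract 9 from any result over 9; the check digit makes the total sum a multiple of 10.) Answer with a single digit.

Partial digits right→left: 8 9 3 1 0 8 7 6 1 6 6 4 1
Double every second digit counting from the check-digit position (so the 1st, 3rd, 5th, ... of the partial from the right).
  doubled (with −9 where >9): 7 6 0 5 2 3 2 → sum 25
  kept as-is: 9 1 8 6 6 4 → sum 34
Total = 25 + 34 = 59.
Check digit = (10 − (59 mod 10)) mod 10 = 1.

1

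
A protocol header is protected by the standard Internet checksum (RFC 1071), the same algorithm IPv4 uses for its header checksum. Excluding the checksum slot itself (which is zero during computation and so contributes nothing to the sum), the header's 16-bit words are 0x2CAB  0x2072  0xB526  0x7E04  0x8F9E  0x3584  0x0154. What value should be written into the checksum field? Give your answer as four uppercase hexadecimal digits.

One's-complement addition (fold any carry out of bit 15 back into bit 0):
  0x2CAB + 0x2072 = 0x04D1D
  0x4D1D + 0xB526 = 0x10243 → wrap carry → 0x0244
  0x0244 + 0x7E04 = 0x08048
  0x8048 + 0x8F9E = 0x10FE6 → wrap carry → 0x0FE7
  0x0FE7 + 0x3584 = 0x0456B
  0x456B + 0x0154 = 0x046BF
One's-complement sum = 0x46BF.
Checksum = ~0x46BF & 0xFFFF = 0xB940.

B940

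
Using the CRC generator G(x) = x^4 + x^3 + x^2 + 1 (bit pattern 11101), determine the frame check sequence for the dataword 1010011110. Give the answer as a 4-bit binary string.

1001

Append 4 zeros: 10100111100000. Divide by 11101 (XOR where the leading bit is 1):
  pos 0: 10100 XOR 11101 = 01001
  pos 1: 10011 XOR 11101 = 01110
  pos 2: 11101 XOR 11101 = 00000
  pos 7: 11000 XOR 11101 = 00101
  pos 9: 10100 XOR 11101 = 01001
Remainder (last 4 bits) = 1001. This is the CRC / FCS.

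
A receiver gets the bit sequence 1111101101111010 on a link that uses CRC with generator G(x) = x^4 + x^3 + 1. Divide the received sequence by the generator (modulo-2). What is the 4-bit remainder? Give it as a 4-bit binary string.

1001

Modulo-2 division of 1111101101111010 by 11001:
  pos 0: 11111 XOR 11001 = 00110
  pos 2: 11001 XOR 11001 = 00000
  pos 7: 10111 XOR 11001 = 01110
  pos 8: 11101 XOR 11001 = 00100
  pos 10: 10001 XOR 11001 = 01000
  pos 11: 10000 XOR 11001 = 01001
Remainder = 1001 (nonzero — an error is detected).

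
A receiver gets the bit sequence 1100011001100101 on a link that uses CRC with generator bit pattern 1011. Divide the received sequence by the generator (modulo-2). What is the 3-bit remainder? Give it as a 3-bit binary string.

Modulo-2 division of 1100011001100101 by 1011:
  pos 0: 1100 XOR 1011 = 0111
  pos 1: 1110 XOR 1011 = 0101
  pos 2: 1011 XOR 1011 = 0000
  pos 6: 1001 XOR 1011 = 0010
  pos 8: 1010 XOR 1011 = 0001
  pos 11: 1010 XOR 1011 = 0001
Remainder = 011 (nonzero — an error is detected).

011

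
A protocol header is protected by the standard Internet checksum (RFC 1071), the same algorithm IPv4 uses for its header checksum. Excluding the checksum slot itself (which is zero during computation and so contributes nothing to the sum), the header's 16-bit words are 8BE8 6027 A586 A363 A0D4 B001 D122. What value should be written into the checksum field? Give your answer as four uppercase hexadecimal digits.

One's-complement addition (fold any carry out of bit 15 back into bit 0):
  0x8BE8 + 0x6027 = 0x0EC0F
  0xEC0F + 0xA586 = 0x19195 → wrap carry → 0x9196
  0x9196 + 0xA363 = 0x134F9 → wrap carry → 0x34FA
  0x34FA + 0xA0D4 = 0x0D5CE
  0xD5CE + 0xB001 = 0x185CF → wrap carry → 0x85D0
  0x85D0 + 0xD122 = 0x156F2 → wrap carry → 0x56F3
One's-complement sum = 0x56F3.
Checksum = ~0x56F3 & 0xFFFF = 0xA90C.

A90C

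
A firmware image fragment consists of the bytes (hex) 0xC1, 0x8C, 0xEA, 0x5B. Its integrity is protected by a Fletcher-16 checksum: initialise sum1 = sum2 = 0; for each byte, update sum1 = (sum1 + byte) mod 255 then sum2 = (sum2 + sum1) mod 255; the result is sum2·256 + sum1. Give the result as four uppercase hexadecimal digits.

DD94

Running sums (mod 255):
  after byte 0 (0xC1): sum1=193, sum2=193
  after byte 1 (0x8C): sum1=78, sum2=16
  after byte 2 (0xEA): sum1=57, sum2=73
  after byte 3 (0x5B): sum1=148, sum2=221
Checksum = sum2·256 + sum1 = 221·256 + 148 = 56724 = 0xDD94.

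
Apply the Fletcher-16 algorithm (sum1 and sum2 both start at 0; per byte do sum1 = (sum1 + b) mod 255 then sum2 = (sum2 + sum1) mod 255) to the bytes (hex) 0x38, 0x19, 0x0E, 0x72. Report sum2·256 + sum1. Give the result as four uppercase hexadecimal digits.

BAD1

Running sums (mod 255):
  after byte 0 (0x38): sum1=56, sum2=56
  after byte 1 (0x19): sum1=81, sum2=137
  after byte 2 (0x0E): sum1=95, sum2=232
  after byte 3 (0x72): sum1=209, sum2=186
Checksum = sum2·256 + sum1 = 186·256 + 209 = 47825 = 0xBAD1.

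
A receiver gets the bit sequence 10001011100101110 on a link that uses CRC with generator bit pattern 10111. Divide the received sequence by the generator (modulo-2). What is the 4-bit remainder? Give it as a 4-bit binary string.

0100

Modulo-2 division of 10001011100101110 by 10111:
  pos 0: 10001 XOR 10111 = 00110
  pos 2: 11001 XOR 10111 = 01110
  pos 3: 11101 XOR 10111 = 01010
  pos 4: 10101 XOR 10111 = 00010
  pos 7: 10001 XOR 10111 = 00110
  pos 9: 11001 XOR 10111 = 01110
  pos 10: 11101 XOR 10111 = 01010
  pos 11: 10101 XOR 10111 = 00010
Remainder = 0100 (nonzero — an error is detected).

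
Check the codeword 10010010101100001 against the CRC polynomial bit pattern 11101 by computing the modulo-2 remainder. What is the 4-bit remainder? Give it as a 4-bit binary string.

1000

Modulo-2 division of 10010010101100001 by 11101:
  pos 0: 10010 XOR 11101 = 01111
  pos 1: 11110 XOR 11101 = 00011
  pos 4: 11101 XOR 11101 = 00000
  pos 10: 11000 XOR 11101 = 00101
  pos 12: 10101 XOR 11101 = 01000
Remainder = 1000 (nonzero — an error is detected).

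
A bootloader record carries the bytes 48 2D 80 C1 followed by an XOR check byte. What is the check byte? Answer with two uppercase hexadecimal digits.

XOR the bytes together:
  start with 0x48
  0x48 ⊕ 0x2D = 0x65
  0x65 ⊕ 0x80 = 0xE5
  0xE5 ⊕ 0xC1 = 0x24

24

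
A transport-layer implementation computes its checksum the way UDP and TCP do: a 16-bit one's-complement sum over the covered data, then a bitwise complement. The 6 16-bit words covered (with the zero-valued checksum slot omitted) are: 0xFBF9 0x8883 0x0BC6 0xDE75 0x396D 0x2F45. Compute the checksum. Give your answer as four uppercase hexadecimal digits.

One's-complement addition (fold any carry out of bit 15 back into bit 0):
  0xFBF9 + 0x8883 = 0x1847C → wrap carry → 0x847D
  0x847D + 0x0BC6 = 0x09043
  0x9043 + 0xDE75 = 0x16EB8 → wrap carry → 0x6EB9
  0x6EB9 + 0x396D = 0x0A826
  0xA826 + 0x2F45 = 0x0D76B
One's-complement sum = 0xD76B.
Checksum = ~0xD76B & 0xFFFF = 0x2894.

2894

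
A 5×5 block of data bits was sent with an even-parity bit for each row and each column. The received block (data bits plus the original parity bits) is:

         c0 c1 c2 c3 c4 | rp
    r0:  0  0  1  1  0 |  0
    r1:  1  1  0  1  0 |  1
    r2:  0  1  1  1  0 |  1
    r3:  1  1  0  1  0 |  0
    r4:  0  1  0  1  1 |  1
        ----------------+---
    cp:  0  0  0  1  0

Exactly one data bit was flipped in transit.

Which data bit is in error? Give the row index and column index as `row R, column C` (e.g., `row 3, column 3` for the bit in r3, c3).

Recompute each row's even parity and compare to rp:
  r0: data parity 0, sent rp 0 → ok
  r1: data parity 1, sent rp 1 → ok
  r2: data parity 1, sent rp 1 → ok
  r3: data parity 1, sent rp 0 → mismatch
  r4: data parity 1, sent rp 1 → ok
Recompute each column's even parity and compare to cp:
  c0: data parity 0, sent cp 0 → ok
  c1: data parity 0, sent cp 0 → ok
  c2: data parity 0, sent cp 0 → ok
  c3: data parity 1, sent cp 1 → ok
  c4: data parity 1, sent cp 0 → mismatch
Exactly one row (r3) and one column (c4) fail → the flipped bit is at their intersection.

row 3, column 4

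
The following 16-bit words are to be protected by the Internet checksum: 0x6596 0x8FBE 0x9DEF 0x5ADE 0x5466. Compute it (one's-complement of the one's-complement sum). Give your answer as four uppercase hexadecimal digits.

BD76

One's-complement addition (fold any carry out of bit 15 back into bit 0):
  0x6596 + 0x8FBE = 0x0F554
  0xF554 + 0x9DEF = 0x19343 → wrap carry → 0x9344
  0x9344 + 0x5ADE = 0x0EE22
  0xEE22 + 0x5466 = 0x14288 → wrap carry → 0x4289
One's-complement sum = 0x4289.
Checksum = ~0x4289 & 0xFFFF = 0xBD76.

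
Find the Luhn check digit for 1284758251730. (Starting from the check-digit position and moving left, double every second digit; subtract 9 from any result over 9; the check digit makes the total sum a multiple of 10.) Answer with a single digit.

Partial digits right→left: 0 3 7 1 5 2 8 5 7 4 8 2 1
Double every second digit counting from the check-digit position (so the 1st, 3rd, 5th, ... of the partial from the right).
  doubled (with −9 where >9): 0 5 1 7 5 7 2 → sum 27
  kept as-is: 3 1 2 5 4 2 → sum 17
Total = 27 + 17 = 44.
Check digit = (10 − (44 mod 10)) mod 10 = 6.

6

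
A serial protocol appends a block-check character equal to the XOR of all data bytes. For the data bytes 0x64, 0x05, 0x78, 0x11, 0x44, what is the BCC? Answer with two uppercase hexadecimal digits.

4C

XOR the bytes together:
  start with 0x64
  0x64 ⊕ 0x05 = 0x61
  0x61 ⊕ 0x78 = 0x19
  0x19 ⊕ 0x11 = 0x08
  0x08 ⊕ 0x44 = 0x4C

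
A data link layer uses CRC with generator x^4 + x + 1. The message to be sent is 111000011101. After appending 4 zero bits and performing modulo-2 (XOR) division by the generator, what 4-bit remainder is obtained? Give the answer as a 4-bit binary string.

0100

Append 4 zeros: 1110000111010000. Divide by 10011 (XOR where the leading bit is 1):
  pos 0: 11100 XOR 10011 = 01111
  pos 1: 11110 XOR 10011 = 01101
  pos 2: 11010 XOR 10011 = 01001
  pos 3: 10011 XOR 10011 = 00000
  pos 8: 11010 XOR 10011 = 01001
  pos 9: 10010 XOR 10011 = 00001
Remainder (last 4 bits) = 0100. This is the CRC / FCS.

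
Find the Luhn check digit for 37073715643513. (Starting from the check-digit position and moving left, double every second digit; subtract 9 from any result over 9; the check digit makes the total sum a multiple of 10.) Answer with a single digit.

2

Partial digits right→left: 3 1 5 3 4 6 5 1 7 3 7 0 7 3
Double every second digit counting from the check-digit position (so the 1st, 3rd, 5th, ... of the partial from the right).
  doubled (with −9 where >9): 6 1 8 1 5 5 5 → sum 31
  kept as-is: 1 3 6 1 3 0 3 → sum 17
Total = 31 + 17 = 48.
Check digit = (10 − (48 mod 10)) mod 10 = 2.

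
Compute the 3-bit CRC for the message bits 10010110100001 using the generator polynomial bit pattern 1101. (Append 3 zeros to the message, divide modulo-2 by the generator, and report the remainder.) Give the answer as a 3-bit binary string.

Append 3 zeros: 10010110100001000. Divide by 1101 (XOR where the leading bit is 1):
  pos 0: 1001 XOR 1101 = 0100
  pos 1: 1000 XOR 1101 = 0101
  pos 2: 1011 XOR 1101 = 0110
  pos 3: 1101 XOR 1101 = 0000
  pos 8: 1000 XOR 1101 = 0101
  pos 9: 1010 XOR 1101 = 0111
  pos 10: 1111 XOR 1101 = 0010
  pos 12: 1000 XOR 1101 = 0101
  pos 13: 1010 XOR 1101 = 0111
Remainder (last 3 bits) = 111. This is the CRC / FCS.

111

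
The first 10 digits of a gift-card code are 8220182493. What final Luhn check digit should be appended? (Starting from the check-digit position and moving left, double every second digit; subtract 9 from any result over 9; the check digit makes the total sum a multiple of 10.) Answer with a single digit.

Partial digits right→left: 3 9 4 2 8 1 0 2 2 8
Double every second digit counting from the check-digit position (so the 1st, 3rd, 5th, ... of the partial from the right).
  doubled (with −9 where >9): 6 8 7 0 4 → sum 25
  kept as-is: 9 2 1 2 8 → sum 22
Total = 25 + 22 = 47.
Check digit = (10 − (47 mod 10)) mod 10 = 3.

3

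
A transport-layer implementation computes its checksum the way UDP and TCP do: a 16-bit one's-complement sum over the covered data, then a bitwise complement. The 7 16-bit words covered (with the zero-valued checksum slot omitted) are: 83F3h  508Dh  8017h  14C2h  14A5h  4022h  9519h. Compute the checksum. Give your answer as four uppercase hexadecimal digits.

ACC4

One's-complement addition (fold any carry out of bit 15 back into bit 0):
  0x83F3 + 0x508D = 0x0D480
  0xD480 + 0x8017 = 0x15497 → wrap carry → 0x5498
  0x5498 + 0x14C2 = 0x0695A
  0x695A + 0x14A5 = 0x07DFF
  0x7DFF + 0x4022 = 0x0BE21
  0xBE21 + 0x9519 = 0x1533A → wrap carry → 0x533B
One's-complement sum = 0x533B.
Checksum = ~0x533B & 0xFFFF = 0xACC4.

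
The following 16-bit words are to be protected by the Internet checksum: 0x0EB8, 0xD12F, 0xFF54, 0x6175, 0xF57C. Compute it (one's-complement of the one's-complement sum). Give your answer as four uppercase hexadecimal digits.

C9D0

One's-complement addition (fold any carry out of bit 15 back into bit 0):
  0x0EB8 + 0xD12F = 0x0DFE7
  0xDFE7 + 0xFF54 = 0x1DF3B → wrap carry → 0xDF3C
  0xDF3C + 0x6175 = 0x140B1 → wrap carry → 0x40B2
  0x40B2 + 0xF57C = 0x1362E → wrap carry → 0x362F
One's-complement sum = 0x362F.
Checksum = ~0x362F & 0xFFFF = 0xC9D0.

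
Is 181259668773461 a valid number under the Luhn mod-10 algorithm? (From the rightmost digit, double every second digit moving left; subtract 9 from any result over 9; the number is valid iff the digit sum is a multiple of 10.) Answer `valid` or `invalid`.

From the right, keep odd positions and double even positions (subtract 9 from any doubled value over 9):
  doubled (positions 2,4,...): 3 6 5 3 9 4 7 → sum 37
  kept (positions 1,3,...): 1 4 7 8 6 5 1 1 → sum 33
Total = 70.
70 mod 10 = 0, so the number is valid.

valid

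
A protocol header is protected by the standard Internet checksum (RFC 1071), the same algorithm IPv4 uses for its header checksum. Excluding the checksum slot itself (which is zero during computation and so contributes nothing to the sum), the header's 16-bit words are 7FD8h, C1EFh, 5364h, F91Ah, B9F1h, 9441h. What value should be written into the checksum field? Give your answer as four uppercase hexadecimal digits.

One's-complement addition (fold any carry out of bit 15 back into bit 0):
  0x7FD8 + 0xC1EF = 0x141C7 → wrap carry → 0x41C8
  0x41C8 + 0x5364 = 0x0952C
  0x952C + 0xF91A = 0x18E46 → wrap carry → 0x8E47
  0x8E47 + 0xB9F1 = 0x14838 → wrap carry → 0x4839
  0x4839 + 0x9441 = 0x0DC7A
One's-complement sum = 0xDC7A.
Checksum = ~0xDC7A & 0xFFFF = 0x2385.

2385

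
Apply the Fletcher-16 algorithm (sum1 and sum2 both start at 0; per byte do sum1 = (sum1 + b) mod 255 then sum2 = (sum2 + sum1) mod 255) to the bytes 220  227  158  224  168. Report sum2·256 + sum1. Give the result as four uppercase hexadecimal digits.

26E8

Running sums (mod 255):
  after byte 0 (220): sum1=220, sum2=220
  after byte 1 (227): sum1=192, sum2=157
  after byte 2 (158): sum1=95, sum2=252
  after byte 3 (224): sum1=64, sum2=61
  after byte 4 (168): sum1=232, sum2=38
Checksum = sum2·256 + sum1 = 38·256 + 232 = 9960 = 0x26E8.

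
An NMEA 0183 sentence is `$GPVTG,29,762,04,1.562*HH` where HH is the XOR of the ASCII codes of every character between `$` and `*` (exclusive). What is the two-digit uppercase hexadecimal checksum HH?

40

XOR the ASCII codes of the payload characters:
  'G' = 0x47 → acc = 0x47
  'P' = 0x50 → acc = 0x17
  'V' = 0x56 → acc = 0x41
  'T' = 0x54 → acc = 0x15
  'G' = 0x47 → acc = 0x52
  ',' = 0x2C → acc = 0x7E
  '2' = 0x32 → acc = 0x4C
  '9' = 0x39 → acc = 0x75
  ',' = 0x2C → acc = 0x59
  '7' = 0x37 → acc = 0x6E
  '6' = 0x36 → acc = 0x58
  '2' = 0x32 → acc = 0x6A
  ',' = 0x2C → acc = 0x46
  '0' = 0x30 → acc = 0x76
  '4' = 0x34 → acc = 0x42
  ',' = 0x2C → acc = 0x6E
  '1' = 0x31 → acc = 0x5F
  '.' = 0x2E → acc = 0x71
  '5' = 0x35 → acc = 0x44
  '6' = 0x36 → acc = 0x72
  '2' = 0x32 → acc = 0x40
Checksum = 0x40.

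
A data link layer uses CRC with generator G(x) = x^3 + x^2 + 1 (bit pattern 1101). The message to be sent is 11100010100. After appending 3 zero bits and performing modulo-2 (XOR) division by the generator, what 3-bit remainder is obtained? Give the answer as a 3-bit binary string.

Append 3 zeros: 11100010100000. Divide by 1101 (XOR where the leading bit is 1):
  pos 0: 1110 XOR 1101 = 0011
  pos 2: 1100 XOR 1101 = 0001
  pos 5: 1101 XOR 1101 = 0000
Remainder (last 3 bits) = 000. This is the CRC / FCS.

000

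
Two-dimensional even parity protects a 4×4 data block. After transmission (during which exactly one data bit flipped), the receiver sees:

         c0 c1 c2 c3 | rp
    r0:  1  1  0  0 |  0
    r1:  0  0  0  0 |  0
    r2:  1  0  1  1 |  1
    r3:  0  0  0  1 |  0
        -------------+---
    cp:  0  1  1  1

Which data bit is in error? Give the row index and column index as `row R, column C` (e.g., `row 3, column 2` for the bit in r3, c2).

row 3, column 3

Recompute each row's even parity and compare to rp:
  r0: data parity 0, sent rp 0 → ok
  r1: data parity 0, sent rp 0 → ok
  r2: data parity 1, sent rp 1 → ok
  r3: data parity 1, sent rp 0 → mismatch
Recompute each column's even parity and compare to cp:
  c0: data parity 0, sent cp 0 → ok
  c1: data parity 1, sent cp 1 → ok
  c2: data parity 1, sent cp 1 → ok
  c3: data parity 0, sent cp 1 → mismatch
Exactly one row (r3) and one column (c3) fail → the flipped bit is at their intersection.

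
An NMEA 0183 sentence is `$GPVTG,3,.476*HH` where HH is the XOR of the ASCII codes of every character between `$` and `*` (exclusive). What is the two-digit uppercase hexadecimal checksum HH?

XOR the ASCII codes of the payload characters:
  'G' = 0x47 → acc = 0x47
  'P' = 0x50 → acc = 0x17
  'V' = 0x56 → acc = 0x41
  'T' = 0x54 → acc = 0x15
  'G' = 0x47 → acc = 0x52
  ',' = 0x2C → acc = 0x7E
  '3' = 0x33 → acc = 0x4D
  ',' = 0x2C → acc = 0x61
  '.' = 0x2E → acc = 0x4F
  '4' = 0x34 → acc = 0x7B
  '7' = 0x37 → acc = 0x4C
  '6' = 0x36 → acc = 0x7A
Checksum = 0x7A.

7A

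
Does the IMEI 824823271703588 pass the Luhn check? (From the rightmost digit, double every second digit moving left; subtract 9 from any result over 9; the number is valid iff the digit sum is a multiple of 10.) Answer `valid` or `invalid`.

valid

From the right, keep odd positions and double even positions (subtract 9 from any doubled value over 9):
  doubled (positions 2,4,...): 7 6 5 5 6 7 4 → sum 40
  kept (positions 1,3,...): 8 5 0 1 2 2 4 8 → sum 30
Total = 70.
70 mod 10 = 0, so the number is valid.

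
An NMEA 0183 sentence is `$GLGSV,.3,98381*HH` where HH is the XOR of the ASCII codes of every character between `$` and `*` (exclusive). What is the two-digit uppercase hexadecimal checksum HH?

6F

XOR the ASCII codes of the payload characters:
  'G' = 0x47 → acc = 0x47
  'L' = 0x4C → acc = 0x0B
  'G' = 0x47 → acc = 0x4C
  'S' = 0x53 → acc = 0x1F
  'V' = 0x56 → acc = 0x49
  ',' = 0x2C → acc = 0x65
  '.' = 0x2E → acc = 0x4B
  '3' = 0x33 → acc = 0x78
  ',' = 0x2C → acc = 0x54
  '9' = 0x39 → acc = 0x6D
  '8' = 0x38 → acc = 0x55
  '3' = 0x33 → acc = 0x66
  '8' = 0x38 → acc = 0x5E
  '1' = 0x31 → acc = 0x6F
Checksum = 0x6F.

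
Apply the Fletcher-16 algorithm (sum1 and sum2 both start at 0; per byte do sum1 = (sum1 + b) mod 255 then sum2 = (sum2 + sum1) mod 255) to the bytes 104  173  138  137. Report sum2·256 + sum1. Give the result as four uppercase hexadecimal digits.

492A

Running sums (mod 255):
  after byte 0 (104): sum1=104, sum2=104
  after byte 1 (173): sum1=22, sum2=126
  after byte 2 (138): sum1=160, sum2=31
  after byte 3 (137): sum1=42, sum2=73
Checksum = sum2·256 + sum1 = 73·256 + 42 = 18730 = 0x492A.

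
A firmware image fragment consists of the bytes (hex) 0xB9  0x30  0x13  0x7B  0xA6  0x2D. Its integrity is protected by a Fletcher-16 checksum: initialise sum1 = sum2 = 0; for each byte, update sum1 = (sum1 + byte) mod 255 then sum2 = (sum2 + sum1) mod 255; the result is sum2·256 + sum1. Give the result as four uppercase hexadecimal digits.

844C

Running sums (mod 255):
  after byte 0 (0xB9): sum1=185, sum2=185
  after byte 1 (0x30): sum1=233, sum2=163
  after byte 2 (0x13): sum1=252, sum2=160
  after byte 3 (0x7B): sum1=120, sum2=25
  after byte 4 (0xA6): sum1=31, sum2=56
  after byte 5 (0x2D): sum1=76, sum2=132
Checksum = sum2·256 + sum1 = 132·256 + 76 = 33868 = 0x844C.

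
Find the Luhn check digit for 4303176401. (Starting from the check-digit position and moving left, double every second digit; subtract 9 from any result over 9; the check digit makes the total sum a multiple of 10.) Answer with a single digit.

Partial digits right→left: 1 0 4 6 7 1 3 0 3 4
Double every second digit counting from the check-digit position (so the 1st, 3rd, 5th, ... of the partial from the right).
  doubled (with −9 where >9): 2 8 5 6 6 → sum 27
  kept as-is: 0 6 1 0 4 → sum 11
Total = 27 + 11 = 38.
Check digit = (10 − (38 mod 10)) mod 10 = 2.

2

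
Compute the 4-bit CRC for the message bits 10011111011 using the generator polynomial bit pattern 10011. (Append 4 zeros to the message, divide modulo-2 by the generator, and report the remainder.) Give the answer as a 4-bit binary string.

Append 4 zeros: 100111110110000. Divide by 10011 (XOR where the leading bit is 1):
  pos 0: 10011 XOR 10011 = 00000
  pos 5: 11101 XOR 10011 = 01110
  pos 6: 11101 XOR 10011 = 01110
  pos 7: 11100 XOR 10011 = 01111
  pos 8: 11110 XOR 10011 = 01101
  pos 9: 11010 XOR 10011 = 01001
  pos 10: 10010 XOR 10011 = 00001
Remainder (last 4 bits) = 0001. This is the CRC / FCS.

0001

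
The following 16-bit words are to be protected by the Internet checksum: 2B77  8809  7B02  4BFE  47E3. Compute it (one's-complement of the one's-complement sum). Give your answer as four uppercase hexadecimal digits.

One's-complement addition (fold any carry out of bit 15 back into bit 0):
  0x2B77 + 0x8809 = 0x0B380
  0xB380 + 0x7B02 = 0x12E82 → wrap carry → 0x2E83
  0x2E83 + 0x4BFE = 0x07A81
  0x7A81 + 0x47E3 = 0x0C264
One's-complement sum = 0xC264.
Checksum = ~0xC264 & 0xFFFF = 0x3D9B.

3D9B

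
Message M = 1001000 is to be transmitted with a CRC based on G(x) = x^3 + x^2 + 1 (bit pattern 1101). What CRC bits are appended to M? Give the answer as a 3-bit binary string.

010

Append 3 zeros: 1001000000. Divide by 1101 (XOR where the leading bit is 1):
  pos 0: 1001 XOR 1101 = 0100
  pos 1: 1000 XOR 1101 = 0101
  pos 2: 1010 XOR 1101 = 0111
  pos 3: 1110 XOR 1101 = 0011
  pos 5: 1100 XOR 1101 = 0001
Remainder (last 3 bits) = 010. This is the CRC / FCS.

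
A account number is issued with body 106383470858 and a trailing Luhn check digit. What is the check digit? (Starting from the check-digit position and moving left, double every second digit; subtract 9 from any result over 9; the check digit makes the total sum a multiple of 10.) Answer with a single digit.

5

Partial digits right→left: 8 5 8 0 7 4 3 8 3 6 0 1
Double every second digit counting from the check-digit position (so the 1st, 3rd, 5th, ... of the partial from the right).
  doubled (with −9 where >9): 7 7 5 6 6 0 → sum 31
  kept as-is: 5 0 4 8 6 1 → sum 24
Total = 31 + 24 = 55.
Check digit = (10 − (55 mod 10)) mod 10 = 5.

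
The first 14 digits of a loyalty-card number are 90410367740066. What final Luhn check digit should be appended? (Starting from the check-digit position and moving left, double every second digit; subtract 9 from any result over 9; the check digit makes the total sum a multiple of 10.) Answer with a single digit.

Partial digits right→left: 6 6 0 0 4 7 7 6 3 0 1 4 0 9
Double every second digit counting from the check-digit position (so the 1st, 3rd, 5th, ... of the partial from the right).
  doubled (with −9 where >9): 3 0 8 5 6 2 0 → sum 24
  kept as-is: 6 0 7 6 0 4 9 → sum 32
Total = 24 + 32 = 56.
Check digit = (10 − (56 mod 10)) mod 10 = 4.

4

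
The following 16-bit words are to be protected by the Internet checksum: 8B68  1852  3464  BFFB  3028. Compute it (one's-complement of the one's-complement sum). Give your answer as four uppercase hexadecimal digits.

37BD

One's-complement addition (fold any carry out of bit 15 back into bit 0):
  0x8B68 + 0x1852 = 0x0A3BA
  0xA3BA + 0x3464 = 0x0D81E
  0xD81E + 0xBFFB = 0x19819 → wrap carry → 0x981A
  0x981A + 0x3028 = 0x0C842
One's-complement sum = 0xC842.
Checksum = ~0xC842 & 0xFFFF = 0x37BD.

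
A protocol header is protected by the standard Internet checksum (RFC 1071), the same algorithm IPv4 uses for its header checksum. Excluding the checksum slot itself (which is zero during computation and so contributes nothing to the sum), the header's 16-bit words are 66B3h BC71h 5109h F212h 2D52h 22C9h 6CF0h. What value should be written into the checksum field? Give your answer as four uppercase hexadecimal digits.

DCB2

One's-complement addition (fold any carry out of bit 15 back into bit 0):
  0x66B3 + 0xBC71 = 0x12324 → wrap carry → 0x2325
  0x2325 + 0x5109 = 0x0742E
  0x742E + 0xF212 = 0x16640 → wrap carry → 0x6641
  0x6641 + 0x2D52 = 0x09393
  0x9393 + 0x22C9 = 0x0B65C
  0xB65C + 0x6CF0 = 0x1234C → wrap carry → 0x234D
One's-complement sum = 0x234D.
Checksum = ~0x234D & 0xFFFF = 0xDCB2.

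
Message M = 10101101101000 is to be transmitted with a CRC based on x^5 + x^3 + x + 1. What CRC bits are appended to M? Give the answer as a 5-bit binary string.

Append 5 zeros: 1010110110100000000. Divide by 101011 (XOR where the leading bit is 1):
  pos 0: 101011 XOR 101011 = 000000
  pos 7: 110100 XOR 101011 = 011111
  pos 8: 111110 XOR 101011 = 010101
  pos 9: 101010 XOR 101011 = 000001
Remainder (last 5 bits) = 10000. This is the CRC / FCS.

10000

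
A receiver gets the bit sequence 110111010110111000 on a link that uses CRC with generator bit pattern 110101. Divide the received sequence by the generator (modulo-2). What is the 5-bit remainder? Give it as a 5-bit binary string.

11010

Modulo-2 division of 110111010110111000 by 110101:
  pos 0: 110111 XOR 110101 = 000010
  pos 4: 100101 XOR 110101 = 010000
  pos 5: 100001 XOR 110101 = 010100
  pos 6: 101000 XOR 110101 = 011101
  pos 7: 111011 XOR 110101 = 001110
  pos 9: 111011 XOR 110101 = 001110
  pos 11: 111000 XOR 110101 = 001101
Remainder = 11010 (nonzero — an error is detected).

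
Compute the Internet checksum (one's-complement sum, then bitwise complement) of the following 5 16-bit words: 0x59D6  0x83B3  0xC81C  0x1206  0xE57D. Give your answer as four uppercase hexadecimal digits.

One's-complement addition (fold any carry out of bit 15 back into bit 0):
  0x59D6 + 0x83B3 = 0x0DD89
  0xDD89 + 0xC81C = 0x1A5A5 → wrap carry → 0xA5A6
  0xA5A6 + 0x1206 = 0x0B7AC
  0xB7AC + 0xE57D = 0x19D29 → wrap carry → 0x9D2A
One's-complement sum = 0x9D2A.
Checksum = ~0x9D2A & 0xFFFF = 0x62D5.

62D5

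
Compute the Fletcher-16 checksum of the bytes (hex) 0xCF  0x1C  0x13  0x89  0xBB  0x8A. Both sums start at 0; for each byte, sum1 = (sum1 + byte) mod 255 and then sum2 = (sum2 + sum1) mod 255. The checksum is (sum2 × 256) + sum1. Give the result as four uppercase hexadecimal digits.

56CE

Running sums (mod 255):
  after byte 0 (0xCF): sum1=207, sum2=207
  after byte 1 (0x1C): sum1=235, sum2=187
  after byte 2 (0x13): sum1=254, sum2=186
  after byte 3 (0x89): sum1=136, sum2=67
  after byte 4 (0xBB): sum1=68, sum2=135
  after byte 5 (0x8A): sum1=206, sum2=86
Checksum = sum2·256 + sum1 = 86·256 + 206 = 22222 = 0x56CE.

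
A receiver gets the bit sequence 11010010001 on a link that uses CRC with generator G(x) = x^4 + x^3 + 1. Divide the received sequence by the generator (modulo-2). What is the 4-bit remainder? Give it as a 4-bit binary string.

Modulo-2 division of 11010010001 by 11001:
  pos 0: 11010 XOR 11001 = 00011
  pos 3: 11010 XOR 11001 = 00011
  pos 6: 11001 XOR 11001 = 00000
Remainder = 0000 (zero — the frame passes the CRC check).

0000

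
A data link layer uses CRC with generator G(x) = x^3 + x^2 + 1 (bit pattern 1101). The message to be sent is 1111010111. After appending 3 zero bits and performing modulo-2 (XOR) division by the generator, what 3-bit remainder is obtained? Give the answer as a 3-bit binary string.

101

Append 3 zeros: 1111010111000. Divide by 1101 (XOR where the leading bit is 1):
  pos 0: 1111 XOR 1101 = 0010
  pos 2: 1001 XOR 1101 = 0100
  pos 3: 1000 XOR 1101 = 0101
  pos 4: 1011 XOR 1101 = 0110
  pos 5: 1101 XOR 1101 = 0000
  pos 9: 1000 XOR 1101 = 0101
Remainder (last 3 bits) = 101. This is the CRC / FCS.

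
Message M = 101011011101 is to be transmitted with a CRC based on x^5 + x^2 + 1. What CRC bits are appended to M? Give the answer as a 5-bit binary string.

Append 5 zeros: 10101101110100000. Divide by 100101 (XOR where the leading bit is 1):
  pos 0: 101011 XOR 100101 = 001110
  pos 2: 111001 XOR 100101 = 011100
  pos 3: 111001 XOR 100101 = 011100
  pos 4: 111001 XOR 100101 = 011100
  pos 5: 111000 XOR 100101 = 011101
  pos 6: 111011 XOR 100101 = 011110
  pos 7: 111100 XOR 100101 = 011001
  pos 8: 110010 XOR 100101 = 010111
  pos 9: 101110 XOR 100101 = 001011
  pos 11: 101100 XOR 100101 = 001001
Remainder (last 5 bits) = 01001. This is the CRC / FCS.

01001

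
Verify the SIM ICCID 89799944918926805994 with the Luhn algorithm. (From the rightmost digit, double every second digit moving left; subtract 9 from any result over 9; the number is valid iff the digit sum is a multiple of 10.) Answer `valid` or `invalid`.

From the right, keep odd positions and double even positions (subtract 9 from any doubled value over 9):
  doubled (positions 2,4,...): 9 1 7 4 7 9 8 9 5 7 → sum 66
  kept (positions 1,3,...): 4 9 0 6 9 1 4 9 9 9 → sum 60
Total = 126.
126 mod 10 = 6, so the number is invalid.

invalid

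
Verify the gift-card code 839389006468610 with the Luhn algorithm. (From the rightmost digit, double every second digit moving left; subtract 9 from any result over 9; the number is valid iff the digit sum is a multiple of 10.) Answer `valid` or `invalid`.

invalid

From the right, keep odd positions and double even positions (subtract 9 from any doubled value over 9):
  doubled (positions 2,4,...): 2 7 8 0 9 6 6 → sum 38
  kept (positions 1,3,...): 0 6 6 6 0 8 9 8 → sum 43
Total = 81.
81 mod 10 = 1, so the number is invalid.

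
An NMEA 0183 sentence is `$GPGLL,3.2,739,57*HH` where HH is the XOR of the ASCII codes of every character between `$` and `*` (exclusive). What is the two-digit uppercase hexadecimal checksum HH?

XOR the ASCII codes of the payload characters:
  'G' = 0x47 → acc = 0x47
  'P' = 0x50 → acc = 0x17
  'G' = 0x47 → acc = 0x50
  'L' = 0x4C → acc = 0x1C
  'L' = 0x4C → acc = 0x50
  ',' = 0x2C → acc = 0x7C
  '3' = 0x33 → acc = 0x4F
  '.' = 0x2E → acc = 0x61
  '2' = 0x32 → acc = 0x53
  ',' = 0x2C → acc = 0x7F
  '7' = 0x37 → acc = 0x48
  '3' = 0x33 → acc = 0x7B
  '9' = 0x39 → acc = 0x42
  ',' = 0x2C → acc = 0x6E
  '5' = 0x35 → acc = 0x5B
  '7' = 0x37 → acc = 0x6C
Checksum = 0x6C.

6C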